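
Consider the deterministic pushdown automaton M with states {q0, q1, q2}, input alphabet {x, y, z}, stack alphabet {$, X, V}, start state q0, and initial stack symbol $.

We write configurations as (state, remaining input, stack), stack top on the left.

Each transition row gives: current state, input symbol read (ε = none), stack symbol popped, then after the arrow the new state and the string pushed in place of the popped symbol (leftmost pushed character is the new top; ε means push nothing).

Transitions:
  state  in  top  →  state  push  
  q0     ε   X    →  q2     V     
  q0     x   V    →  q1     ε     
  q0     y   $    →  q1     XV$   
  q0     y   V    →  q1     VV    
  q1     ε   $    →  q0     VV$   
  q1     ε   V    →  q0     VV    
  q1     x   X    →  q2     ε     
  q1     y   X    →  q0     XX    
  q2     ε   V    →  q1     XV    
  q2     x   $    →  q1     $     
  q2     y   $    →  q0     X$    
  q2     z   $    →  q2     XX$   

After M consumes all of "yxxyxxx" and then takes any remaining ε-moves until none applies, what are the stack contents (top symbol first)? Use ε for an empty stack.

(q0, yxxyxxx, $)
  read y, top $: go to q1, push XV$ → (q1, xxyxxx, XV$)
  read x, top X: go to q2, push ε → (q2, xyxxx, V$)
  ε-move, top V: go to q1, push XV → (q1, xyxxx, XV$)
  read x, top X: go to q2, push ε → (q2, yxxx, V$)
  ε-move, top V: go to q1, push XV → (q1, yxxx, XV$)
  read y, top X: go to q0, push XX → (q0, xxx, XXV$)
  ε-move, top X: go to q2, push V → (q2, xxx, VXV$)
  ε-move, top V: go to q1, push XV → (q1, xxx, XVXV$)
  read x, top X: go to q2, push ε → (q2, xx, VXV$)
  ε-move, top V: go to q1, push XV → (q1, xx, XVXV$)
  read x, top X: go to q2, push ε → (q2, x, VXV$)
  ε-move, top V: go to q1, push XV → (q1, x, XVXV$)
  read x, top X: go to q2, push ε → (q2, ε, VXV$)
  ε-move, top V: go to q1, push XV → (q1, ε, XVXV$)
All input consumed in state q1 with stack XVXV$.

XVXV$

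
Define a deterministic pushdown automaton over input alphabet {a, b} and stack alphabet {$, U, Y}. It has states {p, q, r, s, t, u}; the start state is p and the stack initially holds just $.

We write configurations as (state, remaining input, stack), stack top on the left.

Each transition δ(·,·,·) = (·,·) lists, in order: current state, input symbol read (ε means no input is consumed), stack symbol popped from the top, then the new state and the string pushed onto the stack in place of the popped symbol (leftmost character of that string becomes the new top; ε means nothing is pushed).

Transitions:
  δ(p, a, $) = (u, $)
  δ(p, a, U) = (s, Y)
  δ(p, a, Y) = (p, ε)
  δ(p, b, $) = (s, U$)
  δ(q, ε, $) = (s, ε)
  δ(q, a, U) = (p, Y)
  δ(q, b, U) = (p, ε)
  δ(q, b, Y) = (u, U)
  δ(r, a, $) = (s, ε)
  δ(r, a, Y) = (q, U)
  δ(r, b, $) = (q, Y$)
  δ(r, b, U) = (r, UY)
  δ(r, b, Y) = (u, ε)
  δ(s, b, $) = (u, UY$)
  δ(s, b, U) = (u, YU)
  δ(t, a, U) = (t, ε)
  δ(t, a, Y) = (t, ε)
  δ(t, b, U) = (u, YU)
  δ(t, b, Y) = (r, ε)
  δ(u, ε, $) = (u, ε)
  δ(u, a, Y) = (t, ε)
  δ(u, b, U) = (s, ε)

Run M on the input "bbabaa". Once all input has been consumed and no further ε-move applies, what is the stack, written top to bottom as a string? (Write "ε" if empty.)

(p, bbabaa, $) ⊢ (s, babaa, U$) ⊢ (u, abaa, YU$) ⊢ (t, baa, U$) ⊢ (u, aa, YU$) ⊢ (t, a, U$) ⊢ (t, ε, $)
All input consumed in state t with stack $.

$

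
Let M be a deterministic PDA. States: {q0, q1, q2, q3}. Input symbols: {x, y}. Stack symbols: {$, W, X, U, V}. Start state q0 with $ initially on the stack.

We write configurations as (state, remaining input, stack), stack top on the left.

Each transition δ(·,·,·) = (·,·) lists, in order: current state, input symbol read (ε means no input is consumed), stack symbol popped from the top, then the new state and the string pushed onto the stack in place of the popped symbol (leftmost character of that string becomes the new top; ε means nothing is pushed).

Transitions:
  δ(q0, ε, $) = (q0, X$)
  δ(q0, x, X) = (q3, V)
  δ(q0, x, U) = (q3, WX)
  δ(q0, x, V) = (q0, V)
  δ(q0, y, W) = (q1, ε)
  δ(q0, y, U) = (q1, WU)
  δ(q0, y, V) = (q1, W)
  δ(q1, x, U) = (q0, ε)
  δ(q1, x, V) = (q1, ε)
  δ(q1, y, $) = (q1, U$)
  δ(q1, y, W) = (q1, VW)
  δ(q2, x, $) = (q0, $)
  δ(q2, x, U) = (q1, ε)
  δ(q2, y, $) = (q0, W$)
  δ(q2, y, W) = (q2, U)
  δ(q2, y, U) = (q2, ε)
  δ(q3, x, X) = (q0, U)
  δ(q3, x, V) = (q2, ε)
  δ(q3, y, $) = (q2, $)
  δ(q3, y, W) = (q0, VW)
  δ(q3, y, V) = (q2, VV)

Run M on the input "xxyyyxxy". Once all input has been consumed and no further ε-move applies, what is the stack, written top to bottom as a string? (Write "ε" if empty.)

(q0, xxyyyxxy, $)
  ε-move, top $: go to q0, push X$ → (q0, xxyyyxxy, X$)
  read x, top X: go to q3, push V → (q3, xyyyxxy, V$)
  read x, top V: go to q2, push ε → (q2, yyyxxy, $)
  read y, top $: go to q0, push W$ → (q0, yyxxy, W$)
  read y, top W: go to q1, push ε → (q1, yxxy, $)
  read y, top $: go to q1, push U$ → (q1, xxy, U$)
  read x, top U: go to q0, push ε → (q0, xy, $)
  ε-move, top $: go to q0, push X$ → (q0, xy, X$)
  read x, top X: go to q3, push V → (q3, y, V$)
  read y, top V: go to q2, push VV → (q2, ε, VV$)
All input consumed in state q2 with stack VV$.

VV$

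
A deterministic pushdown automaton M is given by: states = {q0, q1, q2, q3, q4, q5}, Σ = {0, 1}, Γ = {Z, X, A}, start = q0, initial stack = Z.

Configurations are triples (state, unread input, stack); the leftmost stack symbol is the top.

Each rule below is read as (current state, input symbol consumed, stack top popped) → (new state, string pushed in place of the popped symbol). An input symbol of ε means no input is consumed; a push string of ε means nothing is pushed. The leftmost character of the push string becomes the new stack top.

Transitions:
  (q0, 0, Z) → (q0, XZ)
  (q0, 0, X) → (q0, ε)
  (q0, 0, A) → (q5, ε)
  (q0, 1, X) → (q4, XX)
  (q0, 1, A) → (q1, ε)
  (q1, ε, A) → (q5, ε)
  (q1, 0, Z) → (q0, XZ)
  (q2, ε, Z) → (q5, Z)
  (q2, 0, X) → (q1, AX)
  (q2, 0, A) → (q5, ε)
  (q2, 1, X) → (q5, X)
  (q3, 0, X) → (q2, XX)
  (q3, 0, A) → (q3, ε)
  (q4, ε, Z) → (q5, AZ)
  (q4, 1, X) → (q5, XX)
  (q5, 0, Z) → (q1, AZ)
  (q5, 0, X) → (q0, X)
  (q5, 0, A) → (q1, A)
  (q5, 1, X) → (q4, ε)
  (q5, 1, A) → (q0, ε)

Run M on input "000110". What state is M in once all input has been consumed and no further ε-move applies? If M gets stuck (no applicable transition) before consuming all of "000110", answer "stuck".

q0

(q0, 000110, Z)
  read 0, top Z: go to q0, push XZ → (q0, 00110, XZ)
  read 0, top X: go to q0, push ε → (q0, 0110, Z)
  read 0, top Z: go to q0, push XZ → (q0, 110, XZ)
  read 1, top X: go to q4, push XX → (q4, 10, XXZ)
  read 1, top X: go to q5, push XX → (q5, 0, XXXZ)
  read 0, top X: go to q0, push X → (q0, ε, XXXZ)
All input consumed; M is in state q0.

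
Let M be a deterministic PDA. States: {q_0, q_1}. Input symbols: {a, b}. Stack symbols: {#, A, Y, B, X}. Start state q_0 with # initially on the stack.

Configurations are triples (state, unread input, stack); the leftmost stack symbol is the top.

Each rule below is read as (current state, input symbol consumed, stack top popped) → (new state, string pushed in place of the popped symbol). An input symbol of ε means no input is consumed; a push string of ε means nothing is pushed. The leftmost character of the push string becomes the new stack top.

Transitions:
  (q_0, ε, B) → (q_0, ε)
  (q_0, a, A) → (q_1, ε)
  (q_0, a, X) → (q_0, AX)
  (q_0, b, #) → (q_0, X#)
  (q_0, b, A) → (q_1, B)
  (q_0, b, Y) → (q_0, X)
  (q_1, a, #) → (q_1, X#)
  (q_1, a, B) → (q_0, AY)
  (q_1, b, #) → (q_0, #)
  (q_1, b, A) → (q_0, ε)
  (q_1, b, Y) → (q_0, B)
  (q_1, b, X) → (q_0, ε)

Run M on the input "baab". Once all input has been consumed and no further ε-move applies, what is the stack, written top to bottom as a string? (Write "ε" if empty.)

(q_0, baab, #)
  read b, top #: go to q_0, push X# → (q_0, aab, X#)
  read a, top X: go to q_0, push AX → (q_0, ab, AX#)
  read a, top A: go to q_1, push ε → (q_1, b, X#)
  read b, top X: go to q_0, push ε → (q_0, ε, #)
All input consumed in state q_0 with stack #.

#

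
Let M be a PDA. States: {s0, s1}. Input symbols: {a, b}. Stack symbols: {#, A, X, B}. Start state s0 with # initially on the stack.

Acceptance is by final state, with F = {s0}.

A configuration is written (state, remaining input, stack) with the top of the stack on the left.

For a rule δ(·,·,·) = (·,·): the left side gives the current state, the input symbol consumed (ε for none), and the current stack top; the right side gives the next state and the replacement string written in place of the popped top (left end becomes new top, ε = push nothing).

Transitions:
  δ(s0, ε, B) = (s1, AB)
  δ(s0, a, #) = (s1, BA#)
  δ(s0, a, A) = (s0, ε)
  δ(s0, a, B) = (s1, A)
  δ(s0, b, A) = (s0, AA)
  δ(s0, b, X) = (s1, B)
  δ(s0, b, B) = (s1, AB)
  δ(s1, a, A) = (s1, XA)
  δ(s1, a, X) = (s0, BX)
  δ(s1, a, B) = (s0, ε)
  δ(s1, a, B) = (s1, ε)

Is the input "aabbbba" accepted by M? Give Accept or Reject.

Accept

One accepting computation: (s0, aabbbba, #) ⊢ (s1, abbbba, BA#) ⊢ (s0, bbbba, A#) ⊢ (s0, bbba, AA#) ⊢ (s0, bba, AAA#) ⊢ (s0, ba, AAAA#) ⊢ (s0, a, AAAAA#) ⊢ (s0, ε, AAAA#)
All input consumed and state s0 ∈ F.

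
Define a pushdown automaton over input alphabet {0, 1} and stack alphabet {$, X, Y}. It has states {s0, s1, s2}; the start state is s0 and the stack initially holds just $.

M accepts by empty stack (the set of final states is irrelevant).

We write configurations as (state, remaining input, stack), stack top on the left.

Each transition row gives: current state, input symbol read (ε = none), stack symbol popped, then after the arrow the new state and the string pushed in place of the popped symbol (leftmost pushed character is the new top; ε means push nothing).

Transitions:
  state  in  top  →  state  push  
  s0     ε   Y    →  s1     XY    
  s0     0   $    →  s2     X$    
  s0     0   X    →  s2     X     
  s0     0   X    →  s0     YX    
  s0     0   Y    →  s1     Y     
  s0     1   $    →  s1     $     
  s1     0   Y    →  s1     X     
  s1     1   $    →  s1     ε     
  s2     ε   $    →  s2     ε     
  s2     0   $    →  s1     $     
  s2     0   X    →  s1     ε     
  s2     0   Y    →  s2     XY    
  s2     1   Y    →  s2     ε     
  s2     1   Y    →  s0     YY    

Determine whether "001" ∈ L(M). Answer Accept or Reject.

One accepting computation: (s0, 001, $) ⊢ (s2, 01, X$) ⊢ (s1, 1, $) ⊢ (s1, ε, ε)
All input consumed and the stack is empty.

Accept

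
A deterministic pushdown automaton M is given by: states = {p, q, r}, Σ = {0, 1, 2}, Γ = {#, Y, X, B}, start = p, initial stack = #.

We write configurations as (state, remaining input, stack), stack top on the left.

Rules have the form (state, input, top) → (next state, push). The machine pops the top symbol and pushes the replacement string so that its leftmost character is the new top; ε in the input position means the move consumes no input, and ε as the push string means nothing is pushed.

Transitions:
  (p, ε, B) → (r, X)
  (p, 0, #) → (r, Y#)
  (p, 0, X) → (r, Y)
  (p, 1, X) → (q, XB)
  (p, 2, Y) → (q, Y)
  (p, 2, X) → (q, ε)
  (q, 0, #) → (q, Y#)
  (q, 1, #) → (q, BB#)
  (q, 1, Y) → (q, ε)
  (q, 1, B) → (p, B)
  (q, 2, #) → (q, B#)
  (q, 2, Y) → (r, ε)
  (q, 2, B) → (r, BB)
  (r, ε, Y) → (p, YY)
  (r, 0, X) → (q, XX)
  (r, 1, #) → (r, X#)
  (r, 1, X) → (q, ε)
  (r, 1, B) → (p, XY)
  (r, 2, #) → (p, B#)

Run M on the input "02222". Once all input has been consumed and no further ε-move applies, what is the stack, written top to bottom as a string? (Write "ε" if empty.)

(p, 02222, #)
  read 0, top #: go to r, push Y# → (r, 2222, Y#)
  ε-move, top Y: go to p, push YY → (p, 2222, YY#)
  read 2, top Y: go to q, push Y → (q, 222, YY#)
  read 2, top Y: go to r, push ε → (r, 22, Y#)
  ε-move, top Y: go to p, push YY → (p, 22, YY#)
  read 2, top Y: go to q, push Y → (q, 2, YY#)
  read 2, top Y: go to r, push ε → (r, ε, Y#)
  ε-move, top Y: go to p, push YY → (p, ε, YY#)
All input consumed in state p with stack YY#.

YY#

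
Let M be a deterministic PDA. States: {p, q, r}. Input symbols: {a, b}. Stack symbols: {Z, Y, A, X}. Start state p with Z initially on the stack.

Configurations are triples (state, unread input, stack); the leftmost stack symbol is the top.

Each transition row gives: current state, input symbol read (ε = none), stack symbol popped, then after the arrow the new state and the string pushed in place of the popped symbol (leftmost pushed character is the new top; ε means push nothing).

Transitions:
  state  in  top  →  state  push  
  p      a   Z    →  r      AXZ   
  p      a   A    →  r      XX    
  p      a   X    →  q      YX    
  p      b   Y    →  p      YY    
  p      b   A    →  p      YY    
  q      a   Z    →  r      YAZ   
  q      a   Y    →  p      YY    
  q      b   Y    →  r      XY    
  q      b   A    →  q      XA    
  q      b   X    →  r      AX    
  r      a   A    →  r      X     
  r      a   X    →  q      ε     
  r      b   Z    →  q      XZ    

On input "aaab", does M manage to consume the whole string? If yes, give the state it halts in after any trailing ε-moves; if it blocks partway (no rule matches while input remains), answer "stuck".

(p, aaab, Z)
  read a, top Z: go to r, push AXZ → (r, aab, AXZ)
  read a, top A: go to r, push X → (r, ab, XXZ)
  read a, top X: go to q, push ε → (q, b, XZ)
  read b, top X: go to r, push AX → (r, ε, AXZ)
All input consumed; M is in state r.

r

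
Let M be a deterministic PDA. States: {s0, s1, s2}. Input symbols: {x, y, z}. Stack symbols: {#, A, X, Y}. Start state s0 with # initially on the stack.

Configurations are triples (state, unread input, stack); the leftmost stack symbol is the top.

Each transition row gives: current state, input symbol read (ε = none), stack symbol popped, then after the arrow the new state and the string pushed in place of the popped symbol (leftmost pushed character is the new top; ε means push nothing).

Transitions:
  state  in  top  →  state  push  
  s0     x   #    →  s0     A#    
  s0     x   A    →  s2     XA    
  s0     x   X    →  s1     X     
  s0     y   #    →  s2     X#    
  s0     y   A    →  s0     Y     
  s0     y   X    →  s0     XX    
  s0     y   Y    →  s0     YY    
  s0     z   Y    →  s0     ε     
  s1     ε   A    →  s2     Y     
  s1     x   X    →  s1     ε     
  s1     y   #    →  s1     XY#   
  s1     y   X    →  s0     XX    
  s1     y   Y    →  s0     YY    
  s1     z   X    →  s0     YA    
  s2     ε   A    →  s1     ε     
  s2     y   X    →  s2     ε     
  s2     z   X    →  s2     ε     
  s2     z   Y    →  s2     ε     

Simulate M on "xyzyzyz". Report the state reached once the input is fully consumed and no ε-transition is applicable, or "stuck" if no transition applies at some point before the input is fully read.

stuck

(s0, xyzyzyz, #)
  read x, top #: go to s0, push A# → (s0, yzyzyz, A#)
  read y, top A: go to s0, push Y → (s0, zyzyz, Y#)
  read z, top Y: go to s0, push ε → (s0, yzyz, #)
  read y, top #: go to s2, push X# → (s2, zyz, X#)
  read z, top X: go to s2, push ε → (s2, yz, #)
No transition for (s2, y, top #); M blocks with input yz remaining.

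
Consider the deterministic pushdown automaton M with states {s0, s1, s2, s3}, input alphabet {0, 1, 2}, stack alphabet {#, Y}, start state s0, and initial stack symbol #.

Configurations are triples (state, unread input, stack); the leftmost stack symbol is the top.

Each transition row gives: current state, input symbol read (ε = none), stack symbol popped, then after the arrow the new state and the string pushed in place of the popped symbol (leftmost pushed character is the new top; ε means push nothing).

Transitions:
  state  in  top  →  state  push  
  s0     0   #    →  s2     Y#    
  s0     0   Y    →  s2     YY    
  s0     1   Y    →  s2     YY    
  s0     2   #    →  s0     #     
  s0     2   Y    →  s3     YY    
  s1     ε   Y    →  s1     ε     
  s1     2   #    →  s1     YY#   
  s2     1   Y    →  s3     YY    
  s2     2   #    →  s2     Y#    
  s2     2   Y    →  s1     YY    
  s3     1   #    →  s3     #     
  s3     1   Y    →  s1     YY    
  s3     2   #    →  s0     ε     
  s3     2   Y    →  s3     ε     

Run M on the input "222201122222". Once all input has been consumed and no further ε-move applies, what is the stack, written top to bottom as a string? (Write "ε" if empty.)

(s0, 222201122222, #)
  read 2, top #: go to s0, push # → (s0, 22201122222, #)
  read 2, top #: go to s0, push # → (s0, 2201122222, #)
  read 2, top #: go to s0, push # → (s0, 201122222, #)
  read 2, top #: go to s0, push # → (s0, 01122222, #)
  read 0, top #: go to s2, push Y# → (s2, 1122222, Y#)
  read 1, top Y: go to s3, push YY → (s3, 122222, YY#)
  read 1, top Y: go to s1, push YY → (s1, 22222, YYY#)
  ε-move, top Y: go to s1, push ε → (s1, 22222, YY#)
  ε-move, top Y: go to s1, push ε → (s1, 22222, Y#)
  ε-move, top Y: go to s1, push ε → (s1, 22222, #)
  read 2, top #: go to s1, push YY# → (s1, 2222, YY#)
  ε-move, top Y: go to s1, push ε → (s1, 2222, Y#)
  ε-move, top Y: go to s1, push ε → (s1, 2222, #)
  read 2, top #: go to s1, push YY# → (s1, 222, YY#)
  ε-move, top Y: go to s1, push ε → (s1, 222, Y#)
  ε-move, top Y: go to s1, push ε → (s1, 222, #)
  read 2, top #: go to s1, push YY# → (s1, 22, YY#)
  ε-move, top Y: go to s1, push ε → (s1, 22, Y#)
  ε-move, top Y: go to s1, push ε → (s1, 22, #)
  read 2, top #: go to s1, push YY# → (s1, 2, YY#)
  ε-move, top Y: go to s1, push ε → (s1, 2, Y#)
  ε-move, top Y: go to s1, push ε → (s1, 2, #)
  read 2, top #: go to s1, push YY# → (s1, ε, YY#)
  ε-move, top Y: go to s1, push ε → (s1, ε, Y#)
  ε-move, top Y: go to s1, push ε → (s1, ε, #)
All input consumed in state s1 with stack #.

#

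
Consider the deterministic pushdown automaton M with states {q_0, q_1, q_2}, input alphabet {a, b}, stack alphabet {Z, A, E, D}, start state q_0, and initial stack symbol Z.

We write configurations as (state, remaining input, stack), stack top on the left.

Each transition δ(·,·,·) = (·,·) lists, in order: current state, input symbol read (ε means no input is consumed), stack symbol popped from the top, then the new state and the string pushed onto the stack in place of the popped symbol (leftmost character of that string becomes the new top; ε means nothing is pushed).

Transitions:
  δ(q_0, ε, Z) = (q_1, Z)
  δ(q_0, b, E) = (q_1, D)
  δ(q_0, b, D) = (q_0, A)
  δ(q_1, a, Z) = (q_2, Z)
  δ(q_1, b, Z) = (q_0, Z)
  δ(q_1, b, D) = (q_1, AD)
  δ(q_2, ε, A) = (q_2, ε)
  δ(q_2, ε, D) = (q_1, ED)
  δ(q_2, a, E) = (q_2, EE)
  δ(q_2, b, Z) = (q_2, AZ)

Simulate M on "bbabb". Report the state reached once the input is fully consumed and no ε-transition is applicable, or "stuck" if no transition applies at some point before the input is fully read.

q_2

(q_0, bbabb, Z)
  ε-move, top Z: go to q_1, push Z → (q_1, bbabb, Z)
  read b, top Z: go to q_0, push Z → (q_0, babb, Z)
  ε-move, top Z: go to q_1, push Z → (q_1, babb, Z)
  read b, top Z: go to q_0, push Z → (q_0, abb, Z)
  ε-move, top Z: go to q_1, push Z → (q_1, abb, Z)
  read a, top Z: go to q_2, push Z → (q_2, bb, Z)
  read b, top Z: go to q_2, push AZ → (q_2, b, AZ)
  ε-move, top A: go to q_2, push ε → (q_2, b, Z)
  read b, top Z: go to q_2, push AZ → (q_2, ε, AZ)
  ε-move, top A: go to q_2, push ε → (q_2, ε, Z)
All input consumed; M is in state q_2.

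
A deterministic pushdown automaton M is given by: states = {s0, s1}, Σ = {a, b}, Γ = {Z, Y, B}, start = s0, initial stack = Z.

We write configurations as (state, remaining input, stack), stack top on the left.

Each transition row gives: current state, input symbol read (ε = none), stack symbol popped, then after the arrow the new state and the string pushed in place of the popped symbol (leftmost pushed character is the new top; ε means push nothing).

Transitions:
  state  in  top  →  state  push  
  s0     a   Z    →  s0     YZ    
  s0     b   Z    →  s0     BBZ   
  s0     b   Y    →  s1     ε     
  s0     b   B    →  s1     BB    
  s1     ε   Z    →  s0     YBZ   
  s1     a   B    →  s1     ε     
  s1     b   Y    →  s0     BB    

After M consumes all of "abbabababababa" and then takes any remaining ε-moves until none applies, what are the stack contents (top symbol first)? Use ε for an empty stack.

YBZ

(s0, abbabababababa, Z) ⊢ (s0, bbabababababa, YZ) ⊢ (s1, babababababa, Z) ⊢ (s0, babababababa, YBZ) ⊢ (s1, abababababa, BZ) ⊢ (s1, bababababa, Z) ⊢ (s0, bababababa, YBZ) ⊢ (s1, ababababa, BZ) ⊢ (s1, babababa, Z) ⊢ (s0, babababa, YBZ) ⊢ (s1, abababa, BZ) ⊢ (s1, bababa, Z) ⊢ (s0, bababa, YBZ) ⊢ (s1, ababa, BZ) ⊢ (s1, baba, Z) ⊢ (s0, baba, YBZ) ⊢ (s1, aba, BZ) ⊢ (s1, ba, Z) ⊢ (s0, ba, YBZ) ⊢ (s1, a, BZ) ⊢ (s1, ε, Z) ⊢ (s0, ε, YBZ)
All input consumed in state s0 with stack YBZ.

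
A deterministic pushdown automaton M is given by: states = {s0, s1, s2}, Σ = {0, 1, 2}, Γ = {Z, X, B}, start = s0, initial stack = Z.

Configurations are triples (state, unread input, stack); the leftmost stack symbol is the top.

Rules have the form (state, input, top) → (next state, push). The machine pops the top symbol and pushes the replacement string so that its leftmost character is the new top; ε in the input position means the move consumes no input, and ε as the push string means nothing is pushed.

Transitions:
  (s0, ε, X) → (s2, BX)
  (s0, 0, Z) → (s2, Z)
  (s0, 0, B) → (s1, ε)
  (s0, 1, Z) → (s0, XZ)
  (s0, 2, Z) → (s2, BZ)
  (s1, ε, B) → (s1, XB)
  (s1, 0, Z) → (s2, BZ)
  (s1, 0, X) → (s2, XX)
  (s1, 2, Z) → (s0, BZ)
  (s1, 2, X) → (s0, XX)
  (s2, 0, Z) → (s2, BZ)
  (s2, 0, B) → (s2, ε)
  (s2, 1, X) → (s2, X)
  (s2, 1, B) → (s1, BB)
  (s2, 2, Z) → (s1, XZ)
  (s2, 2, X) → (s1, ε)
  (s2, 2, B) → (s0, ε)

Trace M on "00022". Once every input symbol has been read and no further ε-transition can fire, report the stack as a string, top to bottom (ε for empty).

BXXZ

(s0, 00022, Z)
  read 0, top Z: go to s2, push Z → (s2, 0022, Z)
  read 0, top Z: go to s2, push BZ → (s2, 022, BZ)
  read 0, top B: go to s2, push ε → (s2, 22, Z)
  read 2, top Z: go to s1, push XZ → (s1, 2, XZ)
  read 2, top X: go to s0, push XX → (s0, ε, XXZ)
  ε-move, top X: go to s2, push BX → (s2, ε, BXXZ)
All input consumed in state s2 with stack BXXZ.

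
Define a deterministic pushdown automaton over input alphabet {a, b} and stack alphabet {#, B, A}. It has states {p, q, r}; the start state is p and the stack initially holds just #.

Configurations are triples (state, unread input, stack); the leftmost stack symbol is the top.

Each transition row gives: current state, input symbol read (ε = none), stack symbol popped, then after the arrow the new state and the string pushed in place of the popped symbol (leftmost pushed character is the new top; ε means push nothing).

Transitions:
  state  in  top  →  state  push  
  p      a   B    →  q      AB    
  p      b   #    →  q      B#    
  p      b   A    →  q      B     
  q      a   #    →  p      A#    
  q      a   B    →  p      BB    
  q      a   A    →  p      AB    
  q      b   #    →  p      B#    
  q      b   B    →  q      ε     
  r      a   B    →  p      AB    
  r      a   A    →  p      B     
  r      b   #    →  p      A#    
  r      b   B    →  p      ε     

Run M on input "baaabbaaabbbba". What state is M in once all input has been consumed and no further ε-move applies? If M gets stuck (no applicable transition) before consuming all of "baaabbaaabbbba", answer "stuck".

(p, baaabbaaabbbba, #)
  read b, top #: go to q, push B# → (q, aaabbaaabbbba, B#)
  read a, top B: go to p, push BB → (p, aabbaaabbbba, BB#)
  read a, top B: go to q, push AB → (q, abbaaabbbba, ABB#)
  read a, top A: go to p, push AB → (p, bbaaabbbba, ABBB#)
  read b, top A: go to q, push B → (q, baaabbbba, BBBB#)
  read b, top B: go to q, push ε → (q, aaabbbba, BBB#)
  read a, top B: go to p, push BB → (p, aabbbba, BBBB#)
  read a, top B: go to q, push AB → (q, abbbba, ABBBB#)
  read a, top A: go to p, push AB → (p, bbbba, ABBBBB#)
  read b, top A: go to q, push B → (q, bbba, BBBBBB#)
  read b, top B: go to q, push ε → (q, bba, BBBBB#)
  read b, top B: go to q, push ε → (q, ba, BBBB#)
  read b, top B: go to q, push ε → (q, a, BBB#)
  read a, top B: go to p, push BB → (p, ε, BBBB#)
All input consumed; M is in state p.

p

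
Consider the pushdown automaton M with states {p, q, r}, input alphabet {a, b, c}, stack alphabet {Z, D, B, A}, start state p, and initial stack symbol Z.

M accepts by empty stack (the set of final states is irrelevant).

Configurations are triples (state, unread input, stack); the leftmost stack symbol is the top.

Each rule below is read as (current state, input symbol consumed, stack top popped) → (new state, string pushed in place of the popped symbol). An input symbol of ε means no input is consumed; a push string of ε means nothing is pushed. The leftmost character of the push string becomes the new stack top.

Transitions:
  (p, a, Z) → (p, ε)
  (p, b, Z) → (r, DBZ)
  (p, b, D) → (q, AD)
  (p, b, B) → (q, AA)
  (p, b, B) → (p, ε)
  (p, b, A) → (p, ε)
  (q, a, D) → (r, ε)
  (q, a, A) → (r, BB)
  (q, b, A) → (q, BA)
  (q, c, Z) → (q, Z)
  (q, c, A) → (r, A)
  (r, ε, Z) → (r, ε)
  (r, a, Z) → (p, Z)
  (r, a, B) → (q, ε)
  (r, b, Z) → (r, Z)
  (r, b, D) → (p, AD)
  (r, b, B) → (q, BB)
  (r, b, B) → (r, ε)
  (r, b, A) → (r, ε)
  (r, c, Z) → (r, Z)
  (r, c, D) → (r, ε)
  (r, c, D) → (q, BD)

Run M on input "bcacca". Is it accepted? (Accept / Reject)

No computation consumes all input and empties the stack.

Reject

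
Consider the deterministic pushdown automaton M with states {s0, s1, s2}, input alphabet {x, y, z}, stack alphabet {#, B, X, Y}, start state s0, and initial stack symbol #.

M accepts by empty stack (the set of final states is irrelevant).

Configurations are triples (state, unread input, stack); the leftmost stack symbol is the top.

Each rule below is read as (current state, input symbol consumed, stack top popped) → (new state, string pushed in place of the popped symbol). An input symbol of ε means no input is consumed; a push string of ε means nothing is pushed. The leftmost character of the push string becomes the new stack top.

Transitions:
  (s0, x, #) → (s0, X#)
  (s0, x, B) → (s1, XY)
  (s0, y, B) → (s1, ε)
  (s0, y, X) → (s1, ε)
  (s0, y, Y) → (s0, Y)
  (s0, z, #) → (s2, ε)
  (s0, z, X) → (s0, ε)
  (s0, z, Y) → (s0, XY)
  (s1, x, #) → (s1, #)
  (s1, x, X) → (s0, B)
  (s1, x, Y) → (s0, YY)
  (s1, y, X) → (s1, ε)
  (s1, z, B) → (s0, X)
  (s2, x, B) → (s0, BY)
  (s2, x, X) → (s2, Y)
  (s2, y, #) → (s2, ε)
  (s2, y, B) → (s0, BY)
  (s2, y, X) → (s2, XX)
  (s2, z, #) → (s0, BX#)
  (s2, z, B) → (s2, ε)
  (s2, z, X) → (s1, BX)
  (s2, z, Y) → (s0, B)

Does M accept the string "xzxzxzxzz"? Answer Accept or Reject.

Accept

(s0, xzxzxzxzz, #) ⊢ (s0, zxzxzxzz, X#) ⊢ (s0, xzxzxzz, #) ⊢ (s0, zxzxzz, X#) ⊢ (s0, xzxzz, #) ⊢ (s0, zxzz, X#) ⊢ (s0, xzz, #) ⊢ (s0, zz, X#) ⊢ (s0, z, #) ⊢ (s2, ε, ε)
All input consumed and the stack is empty.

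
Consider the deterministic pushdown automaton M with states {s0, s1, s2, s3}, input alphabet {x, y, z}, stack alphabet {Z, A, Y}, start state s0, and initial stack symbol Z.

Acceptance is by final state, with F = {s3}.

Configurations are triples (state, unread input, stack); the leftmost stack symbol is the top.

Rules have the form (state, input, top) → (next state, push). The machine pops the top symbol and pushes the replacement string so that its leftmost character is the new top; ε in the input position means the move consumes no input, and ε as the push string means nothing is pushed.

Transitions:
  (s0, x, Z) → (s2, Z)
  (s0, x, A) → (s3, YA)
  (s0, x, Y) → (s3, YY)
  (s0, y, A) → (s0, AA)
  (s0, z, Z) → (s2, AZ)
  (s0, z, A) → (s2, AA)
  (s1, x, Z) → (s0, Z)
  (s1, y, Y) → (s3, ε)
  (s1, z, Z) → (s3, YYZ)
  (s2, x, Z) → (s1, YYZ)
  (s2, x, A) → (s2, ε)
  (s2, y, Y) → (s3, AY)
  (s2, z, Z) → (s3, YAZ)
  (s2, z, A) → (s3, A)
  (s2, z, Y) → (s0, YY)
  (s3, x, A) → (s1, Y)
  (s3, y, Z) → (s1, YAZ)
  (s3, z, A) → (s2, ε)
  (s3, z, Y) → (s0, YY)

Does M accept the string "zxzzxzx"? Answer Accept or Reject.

Accept

(s0, zxzzxzx, Z)
  read z, top Z: go to s2, push AZ → (s2, xzzxzx, AZ)
  read x, top A: go to s2, push ε → (s2, zzxzx, Z)
  read z, top Z: go to s3, push YAZ → (s3, zxzx, YAZ)
  read z, top Y: go to s0, push YY → (s0, xzx, YYAZ)
  read x, top Y: go to s3, push YY → (s3, zx, YYYAZ)
  read z, top Y: go to s0, push YY → (s0, x, YYYYAZ)
  read x, top Y: go to s3, push YY → (s3, ε, YYYYYAZ)
All input consumed; state s3 ∈ F.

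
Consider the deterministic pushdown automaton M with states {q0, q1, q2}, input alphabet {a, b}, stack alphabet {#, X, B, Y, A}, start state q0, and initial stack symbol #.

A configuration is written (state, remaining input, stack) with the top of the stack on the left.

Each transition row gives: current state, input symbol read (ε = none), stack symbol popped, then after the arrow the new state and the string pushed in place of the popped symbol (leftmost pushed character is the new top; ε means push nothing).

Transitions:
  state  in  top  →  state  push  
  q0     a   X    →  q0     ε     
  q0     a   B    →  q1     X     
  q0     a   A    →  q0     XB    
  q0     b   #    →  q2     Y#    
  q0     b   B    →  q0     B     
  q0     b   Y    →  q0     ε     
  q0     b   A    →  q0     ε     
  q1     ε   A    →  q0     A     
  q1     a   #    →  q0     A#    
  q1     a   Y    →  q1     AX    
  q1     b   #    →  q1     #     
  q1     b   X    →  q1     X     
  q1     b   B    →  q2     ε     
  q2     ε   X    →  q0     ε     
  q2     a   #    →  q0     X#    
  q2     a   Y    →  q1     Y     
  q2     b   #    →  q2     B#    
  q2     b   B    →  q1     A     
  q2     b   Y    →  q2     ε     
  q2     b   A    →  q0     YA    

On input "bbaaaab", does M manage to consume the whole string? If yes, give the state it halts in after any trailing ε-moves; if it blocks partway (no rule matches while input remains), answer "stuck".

(q0, bbaaaab, #)
  read b, top #: go to q2, push Y# → (q2, baaaab, Y#)
  read b, top Y: go to q2, push ε → (q2, aaaab, #)
  read a, top #: go to q0, push X# → (q0, aaab, X#)
  read a, top X: go to q0, push ε → (q0, aab, #)
No transition for (q0, a, top #); M blocks with input aab remaining.

stuck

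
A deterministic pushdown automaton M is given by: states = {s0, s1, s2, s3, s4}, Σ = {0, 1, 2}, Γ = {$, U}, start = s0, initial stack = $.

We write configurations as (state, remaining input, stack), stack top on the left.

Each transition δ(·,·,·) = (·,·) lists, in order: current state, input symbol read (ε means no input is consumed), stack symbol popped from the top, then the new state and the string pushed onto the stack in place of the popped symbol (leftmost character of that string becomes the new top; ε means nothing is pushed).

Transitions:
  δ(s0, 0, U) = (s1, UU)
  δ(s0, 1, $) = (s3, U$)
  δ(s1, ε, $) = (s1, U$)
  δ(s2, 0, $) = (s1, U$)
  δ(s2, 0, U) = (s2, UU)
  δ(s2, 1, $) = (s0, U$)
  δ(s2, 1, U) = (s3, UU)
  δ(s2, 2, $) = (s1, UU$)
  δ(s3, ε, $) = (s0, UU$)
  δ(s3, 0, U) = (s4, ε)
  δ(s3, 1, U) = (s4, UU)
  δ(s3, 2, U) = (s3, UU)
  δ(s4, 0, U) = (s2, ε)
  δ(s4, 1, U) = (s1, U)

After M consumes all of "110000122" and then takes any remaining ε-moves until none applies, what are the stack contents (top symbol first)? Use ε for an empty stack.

UUUUUUU$

(s0, 110000122, $)
  read 1, top $: go to s3, push U$ → (s3, 10000122, U$)
  read 1, top U: go to s4, push UU → (s4, 0000122, UU$)
  read 0, top U: go to s2, push ε → (s2, 000122, U$)
  read 0, top U: go to s2, push UU → (s2, 00122, UU$)
  read 0, top U: go to s2, push UU → (s2, 0122, UUU$)
  read 0, top U: go to s2, push UU → (s2, 122, UUUU$)
  read 1, top U: go to s3, push UU → (s3, 22, UUUUU$)
  read 2, top U: go to s3, push UU → (s3, 2, UUUUUU$)
  read 2, top U: go to s3, push UU → (s3, ε, UUUUUUU$)
All input consumed in state s3 with stack UUUUUUU$.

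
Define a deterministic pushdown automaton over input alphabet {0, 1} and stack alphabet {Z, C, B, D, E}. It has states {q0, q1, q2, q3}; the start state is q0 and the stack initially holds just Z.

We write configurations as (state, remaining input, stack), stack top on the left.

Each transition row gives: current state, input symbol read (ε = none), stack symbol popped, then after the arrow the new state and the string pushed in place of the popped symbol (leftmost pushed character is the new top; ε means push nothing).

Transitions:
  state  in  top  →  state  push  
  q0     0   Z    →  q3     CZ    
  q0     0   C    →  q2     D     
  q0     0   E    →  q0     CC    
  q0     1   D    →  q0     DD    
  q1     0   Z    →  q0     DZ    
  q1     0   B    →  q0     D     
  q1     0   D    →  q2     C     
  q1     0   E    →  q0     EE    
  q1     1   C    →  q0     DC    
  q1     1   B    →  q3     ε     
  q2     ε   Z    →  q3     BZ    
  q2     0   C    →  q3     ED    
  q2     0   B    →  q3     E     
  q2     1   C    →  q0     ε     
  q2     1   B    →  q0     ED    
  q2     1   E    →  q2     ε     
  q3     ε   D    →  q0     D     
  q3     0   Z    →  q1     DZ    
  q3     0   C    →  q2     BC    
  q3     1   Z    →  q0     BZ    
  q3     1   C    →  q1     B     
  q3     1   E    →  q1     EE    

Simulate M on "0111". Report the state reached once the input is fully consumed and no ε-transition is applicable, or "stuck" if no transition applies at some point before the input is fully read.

(q0, 0111, Z)
  read 0, top Z: go to q3, push CZ → (q3, 111, CZ)
  read 1, top C: go to q1, push B → (q1, 11, BZ)
  read 1, top B: go to q3, push ε → (q3, 1, Z)
  read 1, top Z: go to q0, push BZ → (q0, ε, BZ)
All input consumed; M is in state q0.

q0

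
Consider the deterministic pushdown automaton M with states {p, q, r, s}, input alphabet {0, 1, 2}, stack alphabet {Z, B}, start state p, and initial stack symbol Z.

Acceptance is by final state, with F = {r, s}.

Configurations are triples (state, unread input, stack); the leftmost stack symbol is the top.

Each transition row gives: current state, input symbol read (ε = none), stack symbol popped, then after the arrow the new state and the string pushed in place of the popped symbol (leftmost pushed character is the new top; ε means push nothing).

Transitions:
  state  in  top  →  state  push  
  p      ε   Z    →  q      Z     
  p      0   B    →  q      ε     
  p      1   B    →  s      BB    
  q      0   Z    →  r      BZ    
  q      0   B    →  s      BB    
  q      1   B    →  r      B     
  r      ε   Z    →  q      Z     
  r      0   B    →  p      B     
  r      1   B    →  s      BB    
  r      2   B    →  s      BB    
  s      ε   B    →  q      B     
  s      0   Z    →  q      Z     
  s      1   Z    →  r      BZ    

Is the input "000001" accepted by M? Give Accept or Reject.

(p, 000001, Z)
  ε-move, top Z: go to q, push Z → (q, 000001, Z)
  read 0, top Z: go to r, push BZ → (r, 00001, BZ)
  read 0, top B: go to p, push B → (p, 0001, BZ)
  read 0, top B: go to q, push ε → (q, 001, Z)
  read 0, top Z: go to r, push BZ → (r, 01, BZ)
  read 0, top B: go to p, push B → (p, 1, BZ)
  read 1, top B: go to s, push BB → (s, ε, BBZ)
All input consumed; state s ∈ F.

Accept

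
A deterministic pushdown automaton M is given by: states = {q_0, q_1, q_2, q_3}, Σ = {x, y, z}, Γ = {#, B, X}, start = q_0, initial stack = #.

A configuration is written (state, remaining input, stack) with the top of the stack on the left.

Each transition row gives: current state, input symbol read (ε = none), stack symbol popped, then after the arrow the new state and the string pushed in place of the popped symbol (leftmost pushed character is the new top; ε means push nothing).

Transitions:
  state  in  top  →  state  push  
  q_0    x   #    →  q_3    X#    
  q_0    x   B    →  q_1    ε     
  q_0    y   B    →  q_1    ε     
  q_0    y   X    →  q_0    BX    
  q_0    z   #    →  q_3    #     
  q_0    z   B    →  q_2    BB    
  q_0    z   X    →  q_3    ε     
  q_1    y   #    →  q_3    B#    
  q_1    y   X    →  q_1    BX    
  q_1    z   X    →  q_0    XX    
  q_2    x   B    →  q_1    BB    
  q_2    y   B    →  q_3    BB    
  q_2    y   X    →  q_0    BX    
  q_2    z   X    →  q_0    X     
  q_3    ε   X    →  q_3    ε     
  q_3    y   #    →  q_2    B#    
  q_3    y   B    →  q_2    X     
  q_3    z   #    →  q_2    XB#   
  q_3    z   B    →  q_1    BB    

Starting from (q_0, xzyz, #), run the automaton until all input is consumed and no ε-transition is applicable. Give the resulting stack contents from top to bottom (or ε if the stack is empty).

(q_0, xzyz, #) ⊢ (q_3, zyz, X#) ⊢ (q_3, zyz, #) ⊢ (q_2, yz, XB#) ⊢ (q_0, z, BXB#) ⊢ (q_2, ε, BBXB#)
All input consumed in state q_2 with stack BBXB#.

BBXB#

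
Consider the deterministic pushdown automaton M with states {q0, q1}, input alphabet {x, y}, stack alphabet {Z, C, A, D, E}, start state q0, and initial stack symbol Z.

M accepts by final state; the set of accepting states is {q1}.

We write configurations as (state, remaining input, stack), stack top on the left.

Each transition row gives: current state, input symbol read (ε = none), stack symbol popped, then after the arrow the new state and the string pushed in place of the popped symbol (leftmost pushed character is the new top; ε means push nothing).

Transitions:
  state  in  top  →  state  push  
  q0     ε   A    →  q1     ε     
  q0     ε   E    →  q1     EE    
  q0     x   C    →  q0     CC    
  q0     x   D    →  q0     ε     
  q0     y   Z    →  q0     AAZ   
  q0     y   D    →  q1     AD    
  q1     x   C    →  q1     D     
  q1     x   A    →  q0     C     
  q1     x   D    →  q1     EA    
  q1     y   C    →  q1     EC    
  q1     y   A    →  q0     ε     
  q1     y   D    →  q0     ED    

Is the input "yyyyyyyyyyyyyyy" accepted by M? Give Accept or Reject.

Accept

(q0, yyyyyyyyyyyyyyy, Z) ⊢ (q0, yyyyyyyyyyyyyy, AAZ) ⊢ (q1, yyyyyyyyyyyyyy, AZ) ⊢ (q0, yyyyyyyyyyyyy, Z) ⊢ (q0, yyyyyyyyyyyy, AAZ) ⊢ (q1, yyyyyyyyyyyy, AZ) ⊢ (q0, yyyyyyyyyyy, Z) ⊢ (q0, yyyyyyyyyy, AAZ) ⊢ (q1, yyyyyyyyyy, AZ) ⊢ (q0, yyyyyyyyy, Z) ⊢ (q0, yyyyyyyy, AAZ) ⊢ (q1, yyyyyyyy, AZ) ⊢ (q0, yyyyyyy, Z) ⊢ (q0, yyyyyy, AAZ) ⊢ (q1, yyyyyy, AZ) ⊢ (q0, yyyyy, Z) ⊢ (q0, yyyy, AAZ) ⊢ (q1, yyyy, AZ) ⊢ (q0, yyy, Z) ⊢ (q0, yy, AAZ) ⊢ (q1, yy, AZ) ⊢ (q0, y, Z) ⊢ (q0, ε, AAZ) ⊢ (q1, ε, AZ)
All input consumed; state q1 ∈ F.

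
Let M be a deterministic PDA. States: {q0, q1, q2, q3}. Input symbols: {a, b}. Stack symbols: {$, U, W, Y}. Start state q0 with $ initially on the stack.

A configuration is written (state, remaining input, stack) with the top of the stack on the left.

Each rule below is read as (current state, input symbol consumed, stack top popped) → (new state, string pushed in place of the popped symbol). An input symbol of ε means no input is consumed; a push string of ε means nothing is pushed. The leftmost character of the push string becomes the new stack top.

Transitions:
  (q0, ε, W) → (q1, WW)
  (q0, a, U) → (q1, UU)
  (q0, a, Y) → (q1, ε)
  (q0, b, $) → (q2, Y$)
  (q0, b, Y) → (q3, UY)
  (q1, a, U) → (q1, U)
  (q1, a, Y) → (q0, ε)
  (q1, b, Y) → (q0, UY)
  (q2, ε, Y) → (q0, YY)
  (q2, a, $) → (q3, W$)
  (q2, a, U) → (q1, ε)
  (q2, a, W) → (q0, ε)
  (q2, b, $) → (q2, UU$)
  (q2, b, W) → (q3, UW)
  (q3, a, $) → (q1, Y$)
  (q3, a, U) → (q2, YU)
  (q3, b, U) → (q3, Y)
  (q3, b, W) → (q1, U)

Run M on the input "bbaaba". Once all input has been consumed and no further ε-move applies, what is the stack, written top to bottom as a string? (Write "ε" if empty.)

UUYUYY$

(q0, bbaaba, $)
  read b, top $: go to q2, push Y$ → (q2, baaba, Y$)
  ε-move, top Y: go to q0, push YY → (q0, baaba, YY$)
  read b, top Y: go to q3, push UY → (q3, aaba, UYY$)
  read a, top U: go to q2, push YU → (q2, aba, YUYY$)
  ε-move, top Y: go to q0, push YY → (q0, aba, YYUYY$)
  read a, top Y: go to q1, push ε → (q1, ba, YUYY$)
  read b, top Y: go to q0, push UY → (q0, a, UYUYY$)
  read a, top U: go to q1, push UU → (q1, ε, UUYUYY$)
All input consumed in state q1 with stack UUYUYY$.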